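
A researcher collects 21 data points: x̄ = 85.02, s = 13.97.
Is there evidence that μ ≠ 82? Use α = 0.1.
One-sample t-test:
H₀: μ = 82
H₁: μ ≠ 82
df = n - 1 = 20
t = (x̄ - μ₀) / (s/√n) = (85.02 - 82) / (13.97/√21) = 0.991
p-value = 0.3337

Since p-value > α = 0.1, we fail to reject H₀.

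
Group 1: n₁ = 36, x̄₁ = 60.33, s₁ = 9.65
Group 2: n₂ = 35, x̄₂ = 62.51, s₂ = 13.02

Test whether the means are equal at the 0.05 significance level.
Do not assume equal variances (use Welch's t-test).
Welch's two-sample t-test:
H₀: μ₁ = μ₂
H₁: μ₁ ≠ μ₂
s₁²/n₁ = 9.65²/36 = 2.5867,  s₂²/n₂ = 13.02²/35 = 4.8434
SE = √(s₁²/n₁ + s₂²/n₂) = √(2.5867 + 4.8434) = 2.7258
df (Welch-Satterthwaite) = (s₁²/n₁ + s₂²/n₂)² / [(s₁²/n₁)²/(n₁-1) + (s₂²/n₂)²/(n₂-1)] ≈ 62.65
t = (x̄₁ - x̄₂) / SE = (60.33 - 62.51) / 2.7258 = -2.18 / 2.7258 = -0.800
p-value = 0.4269

Since p-value > α = 0.05, we fail to reject H₀.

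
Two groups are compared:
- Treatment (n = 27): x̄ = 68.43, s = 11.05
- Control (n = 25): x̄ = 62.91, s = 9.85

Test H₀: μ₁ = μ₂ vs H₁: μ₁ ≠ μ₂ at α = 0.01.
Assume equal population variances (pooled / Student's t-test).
Student's two-sample t-test (equal variances):
H₀: μ₁ = μ₂
H₁: μ₁ ≠ μ₂
df = n₁ + n₂ - 2 = 50
Pooled variance s_p² = [(n₁-1)s₁² + (n₂-1)s₂²] / (n₁ + n₂ - 2) = [(26)(11.05²) + (24)(9.85²)] / 50 = 110.0641
SE = √(s_p²(1/n₁ + 1/n₂)) = √(110.0641 × (1/27 + 1/25)) = 2.9119
t = (x̄₁ - x̄₂) / SE = (68.43 - 62.91) / 2.9119 = 5.52 / 2.9119 = 1.896
p-value = 0.0638

Since p-value > α = 0.01, we fail to reject H₀.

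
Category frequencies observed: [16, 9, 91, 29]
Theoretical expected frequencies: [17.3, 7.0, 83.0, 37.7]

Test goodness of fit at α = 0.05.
Chi-square goodness of fit test:
H₀: observed counts match expected distribution
H₁: observed counts differ from expected distribution
df = k - 1 = 3
χ² = Σ(O - E)²/E
   = (16 - 17.3)²/17.3 + (9 - 7.0)²/7.0 + (91 - 83.0)²/83.0 + (29 - 37.7)²/37.7
   = 0.098 + 0.571 + 0.771 + 2.008
   = 3.45
p-value = 0.3276

Since p-value > α = 0.05, we fail to reject H₀.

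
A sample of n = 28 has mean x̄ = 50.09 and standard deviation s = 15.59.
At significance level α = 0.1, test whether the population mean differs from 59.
One-sample t-test:
H₀: μ = 59
H₁: μ ≠ 59
df = n - 1 = 27
t = (x̄ - μ₀) / (s/√n) = (50.09 - 59) / (15.59/√28) = -3.024
p-value = 0.0054

Since p-value < α = 0.1, we reject H₀.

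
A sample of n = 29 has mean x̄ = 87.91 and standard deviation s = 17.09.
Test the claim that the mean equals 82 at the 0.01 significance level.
One-sample t-test:
H₀: μ = 82
H₁: μ ≠ 82
df = n - 1 = 28
t = (x̄ - μ₀) / (s/√n) = (87.91 - 82) / (17.09/√29) = 1.862
p-value = 0.0731

Since p-value > α = 0.01, we fail to reject H₀.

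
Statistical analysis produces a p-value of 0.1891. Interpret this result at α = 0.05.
Since p = 0.1891 > α = 0.05, fail to reject H₀.
There is insufficient evidence to reject the null hypothesis; the result is not statistically significant at the 0.05 level.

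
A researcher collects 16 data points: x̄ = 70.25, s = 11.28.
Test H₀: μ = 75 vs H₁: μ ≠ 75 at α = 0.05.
One-sample t-test:
H₀: μ = 75
H₁: μ ≠ 75
df = n - 1 = 15
t = (x̄ - μ₀) / (s/√n) = (70.25 - 75) / (11.28/√16) = -1.684
p-value = 0.1128

Since p-value > α = 0.05, we fail to reject H₀.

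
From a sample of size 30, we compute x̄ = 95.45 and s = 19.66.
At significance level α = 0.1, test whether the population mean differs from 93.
One-sample t-test:
H₀: μ = 93
H₁: μ ≠ 93
df = n - 1 = 29
t = (x̄ - μ₀) / (s/√n) = (95.45 - 93) / (19.66/√30) = 0.683
p-value = 0.5003

Since p-value > α = 0.1, we fail to reject H₀.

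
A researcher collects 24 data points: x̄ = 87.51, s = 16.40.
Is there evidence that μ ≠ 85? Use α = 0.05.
One-sample t-test:
H₀: μ = 85
H₁: μ ≠ 85
df = n - 1 = 23
t = (x̄ - μ₀) / (s/√n) = (87.51 - 85) / (16.40/√24) = 0.750
p-value = 0.4610

Since p-value > α = 0.05, we fail to reject H₀.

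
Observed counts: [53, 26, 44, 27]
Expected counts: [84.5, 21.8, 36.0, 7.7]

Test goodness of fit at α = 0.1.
Chi-square goodness of fit test:
H₀: observed counts match expected distribution
H₁: observed counts differ from expected distribution
df = k - 1 = 3
χ² = Σ(O - E)²/E
   = (53 - 84.5)²/84.5 + (26 - 21.8)²/21.8 + (44 - 36.0)²/36.0 + (27 - 7.7)²/7.7
   = 11.743 + 0.809 + 1.778 + 48.375
   = 62.70
p-value < 0.0001

Since p-value < α = 0.1, we reject H₀.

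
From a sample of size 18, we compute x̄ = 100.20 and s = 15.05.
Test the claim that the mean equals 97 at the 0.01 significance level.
One-sample t-test:
H₀: μ = 97
H₁: μ ≠ 97
df = n - 1 = 17
t = (x̄ - μ₀) / (s/√n) = (100.20 - 97) / (15.05/√18) = 0.902
p-value = 0.3796

Since p-value > α = 0.01, we fail to reject H₀.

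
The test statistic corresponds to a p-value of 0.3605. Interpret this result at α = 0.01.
Since p = 0.3605 > α = 0.01, fail to reject H₀.
There is insufficient evidence to reject the null hypothesis; the result is not statistically significant at the 0.01 level.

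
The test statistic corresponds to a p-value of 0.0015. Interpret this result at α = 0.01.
Since p = 0.0015 < α = 0.01, reject H₀.
There is sufficient evidence to reject the null hypothesis; the result is statistically significant at the 0.01 level.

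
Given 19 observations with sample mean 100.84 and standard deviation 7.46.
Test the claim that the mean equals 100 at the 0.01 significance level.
One-sample t-test:
H₀: μ = 100
H₁: μ ≠ 100
df = n - 1 = 18
t = (x̄ - μ₀) / (s/√n) = (100.84 - 100) / (7.46/√19) = 0.491
p-value = 0.6295

Since p-value > α = 0.01, we fail to reject H₀.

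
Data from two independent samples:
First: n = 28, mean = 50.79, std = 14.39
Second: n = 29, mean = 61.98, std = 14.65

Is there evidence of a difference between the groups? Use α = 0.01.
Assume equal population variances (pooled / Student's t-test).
Student's two-sample t-test (equal variances):
H₀: μ₁ = μ₂
H₁: μ₁ ≠ μ₂
df = n₁ + n₂ - 2 = 55
Pooled variance s_p² = [(n₁-1)s₁² + (n₂-1)s₂²] / (n₁ + n₂ - 2) = [(27)(14.39²) + (28)(14.65²)] / 55 = 210.9159
SE = √(s_p²(1/n₁ + 1/n₂)) = √(210.9159 × (1/28 + 1/29)) = 3.8478
t = (x̄₁ - x̄₂) / SE = (50.79 - 61.98) / 3.8478 = -11.19 / 3.8478 = -2.908
p-value = 0.0052

Since p-value < α = 0.01, we reject H₀.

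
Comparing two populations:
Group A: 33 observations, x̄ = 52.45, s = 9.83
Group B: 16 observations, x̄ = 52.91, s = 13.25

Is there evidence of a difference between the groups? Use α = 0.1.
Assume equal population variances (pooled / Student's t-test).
Student's two-sample t-test (equal variances):
H₀: μ₁ = μ₂
H₁: μ₁ ≠ μ₂
df = n₁ + n₂ - 2 = 47
Pooled variance s_p² = [(n₁-1)s₁² + (n₂-1)s₂²] / (n₁ + n₂ - 2) = [(32)(9.83²) + (15)(13.25²)] / 47 = 121.8205
SE = √(s_p²(1/n₁ + 1/n₂)) = √(121.8205 × (1/33 + 1/16)) = 3.3623
t = (x̄₁ - x̄₂) / SE = (52.45 - 52.91) / 3.3623 = -0.46 / 3.3623 = -0.137
p-value = 0.8918

Since p-value > α = 0.1, we fail to reject H₀.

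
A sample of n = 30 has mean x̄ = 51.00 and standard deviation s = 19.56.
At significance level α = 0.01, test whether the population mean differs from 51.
One-sample t-test:
H₀: μ = 51
H₁: μ ≠ 51
df = n - 1 = 29
t = (x̄ - μ₀) / (s/√n) = (51.00 - 51) / (19.56/√30) = 0.000
p-value = 1.0000

Since p-value > α = 0.01, we fail to reject H₀.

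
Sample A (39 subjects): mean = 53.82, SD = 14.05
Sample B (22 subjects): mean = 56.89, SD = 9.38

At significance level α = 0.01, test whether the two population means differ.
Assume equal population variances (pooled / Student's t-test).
Student's two-sample t-test (equal variances):
H₀: μ₁ = μ₂
H₁: μ₁ ≠ μ₂
df = n₁ + n₂ - 2 = 59
Pooled variance s_p² = [(n₁-1)s₁² + (n₂-1)s₂²] / (n₁ + n₂ - 2) = [(38)(14.05²) + (21)(9.38²)] / 59 = 158.4571
SE = √(s_p²(1/n₁ + 1/n₂)) = √(158.4571 × (1/39 + 1/22)) = 3.3564
t = (x̄₁ - x̄₂) / SE = (53.82 - 56.89) / 3.3564 = -3.07 / 3.3564 = -0.915
p-value = 0.3641

Since p-value > α = 0.01, we fail to reject H₀.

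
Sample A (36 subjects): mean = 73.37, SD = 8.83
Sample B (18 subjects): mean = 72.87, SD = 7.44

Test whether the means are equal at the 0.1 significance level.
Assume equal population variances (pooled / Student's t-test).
Student's two-sample t-test (equal variances):
H₀: μ₁ = μ₂
H₁: μ₁ ≠ μ₂
df = n₁ + n₂ - 2 = 52
Pooled variance s_p² = [(n₁-1)s₁² + (n₂-1)s₂²] / (n₁ + n₂ - 2) = [(35)(8.83²) + (17)(7.44²)] / 52 = 70.5754
SE = √(s_p²(1/n₁ + 1/n₂)) = √(70.5754 × (1/36 + 1/18)) = 2.4251
t = (x̄₁ - x̄₂) / SE = (73.37 - 72.87) / 2.4251 = 0.50 / 2.4251 = 0.206
p-value = 0.8375

Since p-value > α = 0.1, we fail to reject H₀.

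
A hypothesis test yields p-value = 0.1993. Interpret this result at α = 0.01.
Since p = 0.1993 > α = 0.01, fail to reject H₀.
There is insufficient evidence to reject the null hypothesis; the result is not statistically significant at the 0.01 level.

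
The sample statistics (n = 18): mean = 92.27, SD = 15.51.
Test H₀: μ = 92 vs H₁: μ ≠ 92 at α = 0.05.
One-sample t-test:
H₀: μ = 92
H₁: μ ≠ 92
df = n - 1 = 17
t = (x̄ - μ₀) / (s/√n) = (92.27 - 92) / (15.51/√18) = 0.074
p-value = 0.9420

Since p-value > α = 0.05, we fail to reject H₀.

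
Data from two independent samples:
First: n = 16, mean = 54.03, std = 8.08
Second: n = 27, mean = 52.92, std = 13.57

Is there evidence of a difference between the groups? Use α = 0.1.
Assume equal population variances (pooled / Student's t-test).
Student's two-sample t-test (equal variances):
H₀: μ₁ = μ₂
H₁: μ₁ ≠ μ₂
df = n₁ + n₂ - 2 = 41
Pooled variance s_p² = [(n₁-1)s₁² + (n₂-1)s₂²] / (n₁ + n₂ - 2) = [(15)(8.08²) + (26)(13.57²)] / 41 = 140.6601
SE = √(s_p²(1/n₁ + 1/n₂)) = √(140.6601 × (1/16 + 1/27)) = 3.7418
t = (x̄₁ - x̄₂) / SE = (54.03 - 52.92) / 3.7418 = 1.11 / 3.7418 = 0.297
p-value = 0.7682

Since p-value > α = 0.1, we fail to reject H₀.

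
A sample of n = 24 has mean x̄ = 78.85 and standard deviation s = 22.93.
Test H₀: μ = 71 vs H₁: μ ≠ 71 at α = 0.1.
One-sample t-test:
H₀: μ = 71
H₁: μ ≠ 71
df = n - 1 = 23
t = (x̄ - μ₀) / (s/√n) = (78.85 - 71) / (22.93/√24) = 1.677
p-value = 0.1071

Since p-value > α = 0.1, we fail to reject H₀.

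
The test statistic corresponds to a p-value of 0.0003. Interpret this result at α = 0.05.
Since p = 0.0003 < α = 0.05, reject H₀.
There is sufficient evidence to reject the null hypothesis; the result is statistically significant at the 0.05 level.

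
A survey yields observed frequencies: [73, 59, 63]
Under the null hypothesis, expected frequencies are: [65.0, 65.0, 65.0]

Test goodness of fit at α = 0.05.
Chi-square goodness of fit test:
H₀: observed counts match expected distribution
H₁: observed counts differ from expected distribution
df = k - 1 = 2
χ² = Σ(O - E)²/E
   = (73 - 65.0)²/65.0 + (59 - 65.0)²/65.0 + (63 - 65.0)²/65.0
   = 0.985 + 0.554 + 0.062
   = 1.60
p-value = 0.4493

Since p-value > α = 0.05, we fail to reject H₀.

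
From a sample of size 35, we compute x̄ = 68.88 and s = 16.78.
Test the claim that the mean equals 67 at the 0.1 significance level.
One-sample t-test:
H₀: μ = 67
H₁: μ ≠ 67
df = n - 1 = 34
t = (x̄ - μ₀) / (s/√n) = (68.88 - 67) / (16.78/√35) = 0.663
p-value = 0.5119

Since p-value > α = 0.1, we fail to reject H₀.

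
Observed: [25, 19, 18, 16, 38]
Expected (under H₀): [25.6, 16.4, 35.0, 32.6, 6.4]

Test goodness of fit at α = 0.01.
Chi-square goodness of fit test:
H₀: observed counts match expected distribution
H₁: observed counts differ from expected distribution
df = k - 1 = 4
χ² = Σ(O - E)²/E
   = (25 - 25.6)²/25.6 + (19 - 16.4)²/16.4 + (18 - 35.0)²/35.0 + (16 - 32.6)²/32.6 + (38 - 6.4)²/6.4
   = 0.014 + 0.412 + 8.257 + 8.453 + 156.025
   = 173.16
p-value < 0.0001

Since p-value < α = 0.01, we reject H₀.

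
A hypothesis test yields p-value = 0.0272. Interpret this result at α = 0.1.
Since p = 0.0272 < α = 0.1, reject H₀.
There is sufficient evidence to reject the null hypothesis; the result is statistically significant at the 0.1 level.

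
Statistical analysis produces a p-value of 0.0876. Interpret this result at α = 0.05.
Since p = 0.0876 > α = 0.05, fail to reject H₀.
There is insufficient evidence to reject the null hypothesis; the result is not statistically significant at the 0.05 level.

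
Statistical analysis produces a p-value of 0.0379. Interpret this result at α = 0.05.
Since p = 0.0379 < α = 0.05, reject H₀.
There is sufficient evidence to reject the null hypothesis; the result is statistically significant at the 0.05 level.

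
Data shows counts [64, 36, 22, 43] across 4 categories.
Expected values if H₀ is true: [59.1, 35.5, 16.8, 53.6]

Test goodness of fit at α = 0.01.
Chi-square goodness of fit test:
H₀: observed counts match expected distribution
H₁: observed counts differ from expected distribution
df = k - 1 = 3
χ² = Σ(O - E)²/E
   = (64 - 59.1)²/59.1 + (36 - 35.5)²/35.5 + (22 - 16.8)²/16.8 + (43 - 53.6)²/53.6
   = 0.406 + 0.007 + 1.610 + 2.096
   = 4.12
p-value = 0.2489

Since p-value > α = 0.01, we fail to reject H₀.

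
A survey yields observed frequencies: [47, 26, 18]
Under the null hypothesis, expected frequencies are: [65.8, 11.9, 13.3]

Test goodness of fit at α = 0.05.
Chi-square goodness of fit test:
H₀: observed counts match expected distribution
H₁: observed counts differ from expected distribution
df = k - 1 = 2
χ² = Σ(O - E)²/E
   = (47 - 65.8)²/65.8 + (26 - 11.9)²/11.9 + (18 - 13.3)²/13.3
   = 5.371 + 16.707 + 1.661
   = 23.74
p-value < 0.0001

Since p-value < α = 0.05, we reject H₀.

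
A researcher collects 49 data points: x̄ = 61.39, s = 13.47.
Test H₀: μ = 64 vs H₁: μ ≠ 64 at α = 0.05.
One-sample t-test:
H₀: μ = 64
H₁: μ ≠ 64
df = n - 1 = 48
t = (x̄ - μ₀) / (s/√n) = (61.39 - 64) / (13.47/√49) = -1.356
p-value = 0.1813

Since p-value > α = 0.05, we fail to reject H₀.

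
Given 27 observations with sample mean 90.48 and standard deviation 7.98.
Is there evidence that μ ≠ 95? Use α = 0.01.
One-sample t-test:
H₀: μ = 95
H₁: μ ≠ 95
df = n - 1 = 26
t = (x̄ - μ₀) / (s/√n) = (90.48 - 95) / (7.98/√27) = -2.943
p-value = 0.0068

Since p-value < α = 0.01, we reject H₀.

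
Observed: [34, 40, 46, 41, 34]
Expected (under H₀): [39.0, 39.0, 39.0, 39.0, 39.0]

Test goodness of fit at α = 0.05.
Chi-square goodness of fit test:
H₀: observed counts match expected distribution
H₁: observed counts differ from expected distribution
df = k - 1 = 4
χ² = Σ(O - E)²/E
   = (34 - 39.0)²/39.0 + (40 - 39.0)²/39.0 + (46 - 39.0)²/39.0 + (41 - 39.0)²/39.0 + (34 - 39.0)²/39.0
   = 0.641 + 0.026 + 1.256 + 0.103 + 0.641
   = 2.67
p-value = 0.6151

Since p-value > α = 0.05, we fail to reject H₀.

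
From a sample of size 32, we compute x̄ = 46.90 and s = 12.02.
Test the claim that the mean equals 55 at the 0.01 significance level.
One-sample t-test:
H₀: μ = 55
H₁: μ ≠ 55
df = n - 1 = 31
t = (x̄ - μ₀) / (s/√n) = (46.90 - 55) / (12.02/√32) = -3.812
p-value = 0.0006

Since p-value < α = 0.01, we reject H₀.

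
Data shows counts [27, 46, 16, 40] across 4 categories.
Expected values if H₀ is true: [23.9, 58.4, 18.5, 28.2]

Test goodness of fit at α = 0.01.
Chi-square goodness of fit test:
H₀: observed counts match expected distribution
H₁: observed counts differ from expected distribution
df = k - 1 = 3
χ² = Σ(O - E)²/E
   = (27 - 23.9)²/23.9 + (46 - 58.4)²/58.4 + (16 - 18.5)²/18.5 + (40 - 28.2)²/28.2
   = 0.402 + 2.633 + 0.338 + 4.938
   = 8.31
p-value = 0.0400

Since p-value > α = 0.01, we fail to reject H₀.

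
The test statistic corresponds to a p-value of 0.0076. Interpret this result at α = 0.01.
Since p = 0.0076 < α = 0.01, reject H₀.
There is sufficient evidence to reject the null hypothesis; the result is statistically significant at the 0.01 level.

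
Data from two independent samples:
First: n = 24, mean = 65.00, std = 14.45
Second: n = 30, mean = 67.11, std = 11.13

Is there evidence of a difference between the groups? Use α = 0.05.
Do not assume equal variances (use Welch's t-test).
Welch's two-sample t-test:
H₀: μ₁ = μ₂
H₁: μ₁ ≠ μ₂
s₁²/n₁ = 14.45²/24 = 8.7001,  s₂²/n₂ = 11.13²/30 = 4.1292
SE = √(s₁²/n₁ + s₂²/n₂) = √(8.7001 + 4.1292) = 3.5818
df (Welch-Satterthwaite) = (s₁²/n₁ + s₂²/n₂)² / [(s₁²/n₁)²/(n₁-1) + (s₂²/n₂)²/(n₂-1)] ≈ 42.43
t = (x̄₁ - x̄₂) / SE = (65.00 - 67.11) / 3.5818 = -2.11 / 3.5818 = -0.589
p-value = 0.5589

Since p-value > α = 0.05, we fail to reject H₀.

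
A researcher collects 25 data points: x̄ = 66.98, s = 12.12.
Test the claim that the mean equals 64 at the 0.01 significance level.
One-sample t-test:
H₀: μ = 64
H₁: μ ≠ 64
df = n - 1 = 24
t = (x̄ - μ₀) / (s/√n) = (66.98 - 64) / (12.12/√25) = 1.229
p-value = 0.2308

Since p-value > α = 0.01, we fail to reject H₀.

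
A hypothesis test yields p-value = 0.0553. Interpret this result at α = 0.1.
Since p = 0.0553 < α = 0.1, reject H₀.
There is sufficient evidence to reject the null hypothesis; the result is statistically significant at the 0.1 level.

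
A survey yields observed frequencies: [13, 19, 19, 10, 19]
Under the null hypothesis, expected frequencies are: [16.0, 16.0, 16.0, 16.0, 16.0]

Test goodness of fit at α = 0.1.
Chi-square goodness of fit test:
H₀: observed counts match expected distribution
H₁: observed counts differ from expected distribution
df = k - 1 = 4
χ² = Σ(O - E)²/E
   = (13 - 16.0)²/16.0 + (19 - 16.0)²/16.0 + (19 - 16.0)²/16.0 + (10 - 16.0)²/16.0 + (19 - 16.0)²/16.0
   = 0.562 + 0.562 + 0.562 + 2.250 + 0.562
   = 4.50
p-value = 0.3425

Since p-value > α = 0.1, we fail to reject H₀.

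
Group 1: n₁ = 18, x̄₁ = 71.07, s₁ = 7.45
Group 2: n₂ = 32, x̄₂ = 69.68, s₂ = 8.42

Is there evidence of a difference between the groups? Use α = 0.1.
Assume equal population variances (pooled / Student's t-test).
Student's two-sample t-test (equal variances):
H₀: μ₁ = μ₂
H₁: μ₁ ≠ μ₂
df = n₁ + n₂ - 2 = 48
Pooled variance s_p² = [(n₁-1)s₁² + (n₂-1)s₂²] / (n₁ + n₂ - 2) = [(17)(7.45²) + (31)(8.42²)] / 48 = 65.4444
SE = √(s_p²(1/n₁ + 1/n₂)) = √(65.4444 × (1/18 + 1/32)) = 2.3835
t = (x̄₁ - x̄₂) / SE = (71.07 - 69.68) / 2.3835 = 1.39 / 2.3835 = 0.583
p-value = 0.5625

Since p-value > α = 0.1, we fail to reject H₀.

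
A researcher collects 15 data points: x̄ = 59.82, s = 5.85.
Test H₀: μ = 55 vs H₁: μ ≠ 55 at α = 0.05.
One-sample t-test:
H₀: μ = 55
H₁: μ ≠ 55
df = n - 1 = 14
t = (x̄ - μ₀) / (s/√n) = (59.82 - 55) / (5.85/√15) = 3.191
p-value = 0.0065

Since p-value < α = 0.05, we reject H₀.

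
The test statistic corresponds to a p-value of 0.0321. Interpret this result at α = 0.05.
Since p = 0.0321 < α = 0.05, reject H₀.
There is sufficient evidence to reject the null hypothesis; the result is statistically significant at the 0.05 level.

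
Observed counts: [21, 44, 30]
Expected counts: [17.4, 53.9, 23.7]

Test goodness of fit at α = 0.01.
Chi-square goodness of fit test:
H₀: observed counts match expected distribution
H₁: observed counts differ from expected distribution
df = k - 1 = 2
χ² = Σ(O - E)²/E
   = (21 - 17.4)²/17.4 + (44 - 53.9)²/53.9 + (30 - 23.7)²/23.7
   = 0.745 + 1.818 + 1.675
   = 4.24
p-value = 0.1202

Since p-value > α = 0.01, we fail to reject H₀.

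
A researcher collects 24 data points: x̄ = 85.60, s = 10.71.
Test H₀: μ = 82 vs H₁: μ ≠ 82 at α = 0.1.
One-sample t-test:
H₀: μ = 82
H₁: μ ≠ 82
df = n - 1 = 23
t = (x̄ - μ₀) / (s/√n) = (85.60 - 82) / (10.71/√24) = 1.647
p-value = 0.1132

Since p-value > α = 0.1, we fail to reject H₀.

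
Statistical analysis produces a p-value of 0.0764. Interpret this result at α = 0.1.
Since p = 0.0764 < α = 0.1, reject H₀.
There is sufficient evidence to reject the null hypothesis; the result is statistically significant at the 0.1 level.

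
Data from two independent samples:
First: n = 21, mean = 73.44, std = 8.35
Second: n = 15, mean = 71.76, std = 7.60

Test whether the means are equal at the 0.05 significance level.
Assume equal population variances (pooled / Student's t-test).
Student's two-sample t-test (equal variances):
H₀: μ₁ = μ₂
H₁: μ₁ ≠ μ₂
df = n₁ + n₂ - 2 = 34
Pooled variance s_p² = [(n₁-1)s₁² + (n₂-1)s₂²] / (n₁ + n₂ - 2) = [(20)(8.35²) + (14)(7.60²)] / 34 = 64.7968
SE = √(s_p²(1/n₁ + 1/n₂)) = √(64.7968 × (1/21 + 1/15)) = 2.7213
t = (x̄₁ - x̄₂) / SE = (73.44 - 71.76) / 2.7213 = 1.68 / 2.7213 = 0.617
p-value = 0.5411

Since p-value > α = 0.05, we fail to reject H₀.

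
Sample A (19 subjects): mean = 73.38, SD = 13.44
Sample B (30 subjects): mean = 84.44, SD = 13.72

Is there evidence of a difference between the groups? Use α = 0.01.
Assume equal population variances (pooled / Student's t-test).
Student's two-sample t-test (equal variances):
H₀: μ₁ = μ₂
H₁: μ₁ ≠ μ₂
df = n₁ + n₂ - 2 = 47
Pooled variance s_p² = [(n₁-1)s₁² + (n₂-1)s₂²] / (n₁ + n₂ - 2) = [(18)(13.44²) + (29)(13.72²)] / 47 = 185.3259
SE = √(s_p²(1/n₁ + 1/n₂)) = √(185.3259 × (1/19 + 1/30)) = 3.9914
t = (x̄₁ - x̄₂) / SE = (73.38 - 84.44) / 3.9914 = -11.06 / 3.9914 = -2.771
p-value = 0.0080

Since p-value < α = 0.01, we reject H₀.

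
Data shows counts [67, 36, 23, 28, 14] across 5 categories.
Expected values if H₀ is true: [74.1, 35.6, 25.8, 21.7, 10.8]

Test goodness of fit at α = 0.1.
Chi-square goodness of fit test:
H₀: observed counts match expected distribution
H₁: observed counts differ from expected distribution
df = k - 1 = 4
χ² = Σ(O - E)²/E
   = (67 - 74.1)²/74.1 + (36 - 35.6)²/35.6 + (23 - 25.8)²/25.8 + (28 - 21.7)²/21.7 + (14 - 10.8)²/10.8
   = 0.680 + 0.004 + 0.304 + 1.829 + 0.948
   = 3.77
p-value = 0.4386

Since p-value > α = 0.1, we fail to reject H₀.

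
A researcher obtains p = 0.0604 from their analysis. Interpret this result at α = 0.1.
Since p = 0.0604 < α = 0.1, reject H₀.
There is sufficient evidence to reject the null hypothesis; the result is statistically significant at the 0.1 level.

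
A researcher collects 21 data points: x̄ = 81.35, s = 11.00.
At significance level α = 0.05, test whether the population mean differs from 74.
One-sample t-test:
H₀: μ = 74
H₁: μ ≠ 74
df = n - 1 = 20
t = (x̄ - μ₀) / (s/√n) = (81.35 - 74) / (11.00/√21) = 3.062
p-value = 0.0062

Since p-value < α = 0.05, we reject H₀.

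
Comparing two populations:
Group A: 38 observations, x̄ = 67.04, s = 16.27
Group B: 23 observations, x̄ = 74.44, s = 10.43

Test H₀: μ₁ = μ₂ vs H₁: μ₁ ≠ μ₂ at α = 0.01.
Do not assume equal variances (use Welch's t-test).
Welch's two-sample t-test:
H₀: μ₁ = μ₂
H₁: μ₁ ≠ μ₂
s₁²/n₁ = 16.27²/38 = 6.9661,  s₂²/n₂ = 10.43²/23 = 4.7298
SE = √(s₁²/n₁ + s₂²/n₂) = √(6.9661 + 4.7298) = 3.4199
df (Welch-Satterthwaite) = (s₁²/n₁ + s₂²/n₂)² / [(s₁²/n₁)²/(n₁-1) + (s₂²/n₂)²/(n₂-1)] ≈ 58.75
t = (x̄₁ - x̄₂) / SE = (67.04 - 74.44) / 3.4199 = -7.40 / 3.4199 = -2.164
p-value = 0.0346

Since p-value > α = 0.01, we fail to reject H₀.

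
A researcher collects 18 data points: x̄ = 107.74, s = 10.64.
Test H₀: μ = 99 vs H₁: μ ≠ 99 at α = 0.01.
One-sample t-test:
H₀: μ = 99
H₁: μ ≠ 99
df = n - 1 = 17
t = (x̄ - μ₀) / (s/√n) = (107.74 - 99) / (10.64/√18) = 3.485
p-value = 0.0028

Since p-value < α = 0.01, we reject H₀.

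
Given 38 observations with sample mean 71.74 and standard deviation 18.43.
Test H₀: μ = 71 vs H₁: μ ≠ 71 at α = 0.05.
One-sample t-test:
H₀: μ = 71
H₁: μ ≠ 71
df = n - 1 = 37
t = (x̄ - μ₀) / (s/√n) = (71.74 - 71) / (18.43/√38) = 0.248
p-value = 0.8059

Since p-value > α = 0.05, we fail to reject H₀.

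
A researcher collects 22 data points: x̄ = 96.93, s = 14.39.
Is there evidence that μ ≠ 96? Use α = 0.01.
One-sample t-test:
H₀: μ = 96
H₁: μ ≠ 96
df = n - 1 = 21
t = (x̄ - μ₀) / (s/√n) = (96.93 - 96) / (14.39/√22) = 0.303
p-value = 0.7648

Since p-value > α = 0.01, we fail to reject H₀.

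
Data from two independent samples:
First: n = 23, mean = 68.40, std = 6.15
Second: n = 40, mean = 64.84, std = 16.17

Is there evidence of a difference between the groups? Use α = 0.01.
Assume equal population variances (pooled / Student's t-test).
Student's two-sample t-test (equal variances):
H₀: μ₁ = μ₂
H₁: μ₁ ≠ μ₂
df = n₁ + n₂ - 2 = 61
Pooled variance s_p² = [(n₁-1)s₁² + (n₂-1)s₂²] / (n₁ + n₂ - 2) = [(22)(6.15²) + (39)(16.17²)] / 61 = 180.8095
SE = √(s_p²(1/n₁ + 1/n₂)) = √(180.8095 × (1/23 + 1/40)) = 3.5187
t = (x̄₁ - x̄₂) / SE = (68.40 - 64.84) / 3.5187 = 3.56 / 3.5187 = 1.012
p-value = 0.3157

Since p-value > α = 0.01, we fail to reject H₀.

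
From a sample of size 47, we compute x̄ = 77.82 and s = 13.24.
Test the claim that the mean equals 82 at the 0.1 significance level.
One-sample t-test:
H₀: μ = 82
H₁: μ ≠ 82
df = n - 1 = 46
t = (x̄ - μ₀) / (s/√n) = (77.82 - 82) / (13.24/√47) = -2.164
p-value = 0.0357

Since p-value < α = 0.1, we reject H₀.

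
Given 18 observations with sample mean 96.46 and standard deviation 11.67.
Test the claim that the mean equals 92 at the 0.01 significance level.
One-sample t-test:
H₀: μ = 92
H₁: μ ≠ 92
df = n - 1 = 17
t = (x̄ - μ₀) / (s/√n) = (96.46 - 92) / (11.67/√18) = 1.621
p-value = 0.1233

Since p-value > α = 0.01, we fail to reject H₀.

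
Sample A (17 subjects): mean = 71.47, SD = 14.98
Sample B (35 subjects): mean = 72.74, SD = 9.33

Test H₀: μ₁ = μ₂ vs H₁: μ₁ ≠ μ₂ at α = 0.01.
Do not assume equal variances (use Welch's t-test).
Welch's two-sample t-test:
H₀: μ₁ = μ₂
H₁: μ₁ ≠ μ₂
s₁²/n₁ = 14.98²/17 = 13.2000,  s₂²/n₂ = 9.33²/35 = 2.4871
SE = √(s₁²/n₁ + s₂²/n₂) = √(13.2000 + 2.4871) = 3.9607
df (Welch-Satterthwaite) = (s₁²/n₁ + s₂²/n₂)² / [(s₁²/n₁)²/(n₁-1) + (s₂²/n₂)²/(n₂-1)] ≈ 22.23
t = (x̄₁ - x̄₂) / SE = (71.47 - 72.74) / 3.9607 = -1.27 / 3.9607 = -0.321
p-value = 0.7515

Since p-value > α = 0.01, we fail to reject H₀.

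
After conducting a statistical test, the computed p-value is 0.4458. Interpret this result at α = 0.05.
Since p = 0.4458 > α = 0.05, fail to reject H₀.
There is insufficient evidence to reject the null hypothesis; the result is not statistically significant at the 0.05 level.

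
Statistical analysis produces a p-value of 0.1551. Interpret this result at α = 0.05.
Since p = 0.1551 > α = 0.05, fail to reject H₀.
There is insufficient evidence to reject the null hypothesis; the result is not statistically significant at the 0.05 level.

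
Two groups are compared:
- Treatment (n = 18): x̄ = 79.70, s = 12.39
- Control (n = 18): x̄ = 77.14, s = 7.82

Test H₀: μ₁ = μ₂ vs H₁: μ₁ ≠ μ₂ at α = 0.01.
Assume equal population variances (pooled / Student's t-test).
Student's two-sample t-test (equal variances):
H₀: μ₁ = μ₂
H₁: μ₁ ≠ μ₂
df = n₁ + n₂ - 2 = 34
Pooled variance s_p² = [(n₁-1)s₁² + (n₂-1)s₂²] / (n₁ + n₂ - 2) = [(17)(12.39²) + (17)(7.82²)] / 34 = 107.3323
SE = √(s_p²(1/n₁ + 1/n₂)) = √(107.3323 × (1/18 + 1/18)) = 3.4534
t = (x̄₁ - x̄₂) / SE = (79.70 - 77.14) / 3.4534 = 2.56 / 3.4534 = 0.741
p-value = 0.4636

Since p-value > α = 0.01, we fail to reject H₀.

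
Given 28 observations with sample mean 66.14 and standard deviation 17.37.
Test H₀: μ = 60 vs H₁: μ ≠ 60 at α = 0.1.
One-sample t-test:
H₀: μ = 60
H₁: μ ≠ 60
df = n - 1 = 27
t = (x̄ - μ₀) / (s/√n) = (66.14 - 60) / (17.37/√28) = 1.870
p-value = 0.0723

Since p-value < α = 0.1, we reject H₀.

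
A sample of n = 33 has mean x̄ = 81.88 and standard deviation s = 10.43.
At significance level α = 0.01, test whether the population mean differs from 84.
One-sample t-test:
H₀: μ = 84
H₁: μ ≠ 84
df = n - 1 = 32
t = (x̄ - μ₀) / (s/√n) = (81.88 - 84) / (10.43/√33) = -1.168
p-value = 0.2516

Since p-value > α = 0.01, we fail to reject H₀.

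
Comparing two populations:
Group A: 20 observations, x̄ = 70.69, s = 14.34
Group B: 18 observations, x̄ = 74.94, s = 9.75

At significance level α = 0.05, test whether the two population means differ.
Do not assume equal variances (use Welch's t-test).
Welch's two-sample t-test:
H₀: μ₁ = μ₂
H₁: μ₁ ≠ μ₂
s₁²/n₁ = 14.34²/20 = 10.2818,  s₂²/n₂ = 9.75²/18 = 5.2812
SE = √(s₁²/n₁ + s₂²/n₂) = √(10.2818 + 5.2812) = 3.9450
df (Welch-Satterthwaite) = (s₁²/n₁ + s₂²/n₂)² / [(s₁²/n₁)²/(n₁-1) + (s₂²/n₂)²/(n₂-1)] ≈ 33.62
t = (x̄₁ - x̄₂) / SE = (70.69 - 74.94) / 3.9450 = -4.25 / 3.9450 = -1.077
p-value = 0.2890

Since p-value > α = 0.05, we fail to reject H₀.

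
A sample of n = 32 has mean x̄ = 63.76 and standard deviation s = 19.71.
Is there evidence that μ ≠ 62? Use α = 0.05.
One-sample t-test:
H₀: μ = 62
H₁: μ ≠ 62
df = n - 1 = 31
t = (x̄ - μ₀) / (s/√n) = (63.76 - 62) / (19.71/√32) = 0.505
p-value = 0.6170

Since p-value > α = 0.05, we fail to reject H₀.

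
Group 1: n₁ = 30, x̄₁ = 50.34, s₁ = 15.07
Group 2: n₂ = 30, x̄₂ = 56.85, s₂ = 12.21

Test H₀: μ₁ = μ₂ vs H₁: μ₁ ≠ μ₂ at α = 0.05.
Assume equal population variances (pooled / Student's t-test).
Student's two-sample t-test (equal variances):
H₀: μ₁ = μ₂
H₁: μ₁ ≠ μ₂
df = n₁ + n₂ - 2 = 58
Pooled variance s_p² = [(n₁-1)s₁² + (n₂-1)s₂²] / (n₁ + n₂ - 2) = [(29)(15.07²) + (29)(12.21²)] / 58 = 188.0945
SE = √(s_p²(1/n₁ + 1/n₂)) = √(188.0945 × (1/30 + 1/30)) = 3.5411
t = (x̄₁ - x̄₂) / SE = (50.34 - 56.85) / 3.5411 = -6.51 / 3.5411 = -1.838
p-value = 0.0711

Since p-value > α = 0.05, we fail to reject H₀.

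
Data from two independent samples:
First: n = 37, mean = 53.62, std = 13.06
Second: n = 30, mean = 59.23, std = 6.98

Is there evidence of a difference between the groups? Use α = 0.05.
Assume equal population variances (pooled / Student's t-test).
Student's two-sample t-test (equal variances):
H₀: μ₁ = μ₂
H₁: μ₁ ≠ μ₂
df = n₁ + n₂ - 2 = 65
Pooled variance s_p² = [(n₁-1)s₁² + (n₂-1)s₂²] / (n₁ + n₂ - 2) = [(36)(13.06²) + (29)(6.98²)] / 65 = 116.2028
SE = √(s_p²(1/n₁ + 1/n₂)) = √(116.2028 × (1/37 + 1/30)) = 2.6484
t = (x̄₁ - x̄₂) / SE = (53.62 - 59.23) / 2.6484 = -5.61 / 2.6484 = -2.118
p-value = 0.0380

Since p-value < α = 0.05, we reject H₀.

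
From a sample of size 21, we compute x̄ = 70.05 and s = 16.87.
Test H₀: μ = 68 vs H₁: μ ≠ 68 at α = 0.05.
One-sample t-test:
H₀: μ = 68
H₁: μ ≠ 68
df = n - 1 = 20
t = (x̄ - μ₀) / (s/√n) = (70.05 - 68) / (16.87/√21) = 0.557
p-value = 0.5838

Since p-value > α = 0.05, we fail to reject H₀.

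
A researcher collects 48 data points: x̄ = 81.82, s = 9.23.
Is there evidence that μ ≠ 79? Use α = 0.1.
One-sample t-test:
H₀: μ = 79
H₁: μ ≠ 79
df = n - 1 = 47
t = (x̄ - μ₀) / (s/√n) = (81.82 - 79) / (9.23/√48) = 2.117
p-value = 0.0396

Since p-value < α = 0.1, we reject H₀.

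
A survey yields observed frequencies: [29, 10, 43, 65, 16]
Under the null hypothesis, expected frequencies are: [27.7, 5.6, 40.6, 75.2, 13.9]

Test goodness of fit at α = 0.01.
Chi-square goodness of fit test:
H₀: observed counts match expected distribution
H₁: observed counts differ from expected distribution
df = k - 1 = 4
χ² = Σ(O - E)²/E
   = (29 - 27.7)²/27.7 + (10 - 5.6)²/5.6 + (43 - 40.6)²/40.6 + (65 - 75.2)²/75.2 + (16 - 13.9)²/13.9
   = 0.061 + 3.457 + 0.142 + 1.384 + 0.317
   = 5.36
p-value = 0.2522

Since p-value > α = 0.01, we fail to reject H₀.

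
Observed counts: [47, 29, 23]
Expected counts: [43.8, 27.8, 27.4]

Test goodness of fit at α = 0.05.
Chi-square goodness of fit test:
H₀: observed counts match expected distribution
H₁: observed counts differ from expected distribution
df = k - 1 = 2
χ² = Σ(O - E)²/E
   = (47 - 43.8)²/43.8 + (29 - 27.8)²/27.8 + (23 - 27.4)²/27.4
   = 0.234 + 0.052 + 0.707
   = 0.99
p-value = 0.6089

Since p-value > α = 0.05, we fail to reject H₀.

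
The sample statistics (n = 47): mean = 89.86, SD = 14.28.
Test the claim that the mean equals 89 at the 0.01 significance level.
One-sample t-test:
H₀: μ = 89
H₁: μ ≠ 89
df = n - 1 = 46
t = (x̄ - μ₀) / (s/√n) = (89.86 - 89) / (14.28/√47) = 0.413
p-value = 0.6816

Since p-value > α = 0.01, we fail to reject H₀.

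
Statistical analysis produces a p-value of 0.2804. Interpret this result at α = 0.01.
Since p = 0.2804 > α = 0.01, fail to reject H₀.
There is insufficient evidence to reject the null hypothesis; the result is not statistically significant at the 0.01 level.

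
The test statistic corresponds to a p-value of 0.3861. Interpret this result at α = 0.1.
Since p = 0.3861 > α = 0.1, fail to reject H₀.
There is insufficient evidence to reject the null hypothesis; the result is not statistically significant at the 0.1 level.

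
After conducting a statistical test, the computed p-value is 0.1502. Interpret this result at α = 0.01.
Since p = 0.1502 > α = 0.01, fail to reject H₀.
There is insufficient evidence to reject the null hypothesis; the result is not statistically significant at the 0.01 level.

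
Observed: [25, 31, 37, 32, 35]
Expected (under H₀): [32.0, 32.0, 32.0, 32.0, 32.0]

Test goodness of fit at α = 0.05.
Chi-square goodness of fit test:
H₀: observed counts match expected distribution
H₁: observed counts differ from expected distribution
df = k - 1 = 4
χ² = Σ(O - E)²/E
   = (25 - 32.0)²/32.0 + (31 - 32.0)²/32.0 + (37 - 32.0)²/32.0 + (32 - 32.0)²/32.0 + (35 - 32.0)²/32.0
   = 1.531 + 0.031 + 0.781 + 0.000 + 0.281
   = 2.62
p-value = 0.6224

Since p-value > α = 0.05, we fail to reject H₀.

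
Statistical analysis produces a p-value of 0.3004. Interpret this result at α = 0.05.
Since p = 0.3004 > α = 0.05, fail to reject H₀.
There is insufficient evidence to reject the null hypothesis; the result is not statistically significant at the 0.05 level.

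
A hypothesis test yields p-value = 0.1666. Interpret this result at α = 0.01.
Since p = 0.1666 > α = 0.01, fail to reject H₀.
There is insufficient evidence to reject the null hypothesis; the result is not statistically significant at the 0.01 level.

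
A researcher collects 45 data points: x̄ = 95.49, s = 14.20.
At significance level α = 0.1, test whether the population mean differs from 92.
One-sample t-test:
H₀: μ = 92
H₁: μ ≠ 92
df = n - 1 = 44
t = (x̄ - μ₀) / (s/√n) = (95.49 - 92) / (14.20/√45) = 1.649
p-value = 0.1063

Since p-value > α = 0.1, we fail to reject H₀.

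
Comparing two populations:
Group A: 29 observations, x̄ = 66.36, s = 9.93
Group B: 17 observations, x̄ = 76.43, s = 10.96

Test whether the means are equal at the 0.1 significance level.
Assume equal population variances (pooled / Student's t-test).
Student's two-sample t-test (equal variances):
H₀: μ₁ = μ₂
H₁: μ₁ ≠ μ₂
df = n₁ + n₂ - 2 = 44
Pooled variance s_p² = [(n₁-1)s₁² + (n₂-1)s₂²] / (n₁ + n₂ - 2) = [(28)(9.93²) + (16)(10.96²)] / 44 = 106.4292
SE = √(s_p²(1/n₁ + 1/n₂)) = √(106.4292 × (1/29 + 1/17)) = 3.1513
t = (x̄₁ - x̄₂) / SE = (66.36 - 76.43) / 3.1513 = -10.07 / 3.1513 = -3.196
p-value = 0.0026

Since p-value < α = 0.1, we reject H₀.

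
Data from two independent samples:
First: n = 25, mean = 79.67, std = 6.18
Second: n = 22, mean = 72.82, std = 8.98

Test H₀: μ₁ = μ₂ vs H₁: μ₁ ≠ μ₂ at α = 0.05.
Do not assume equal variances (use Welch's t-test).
Welch's two-sample t-test:
H₀: μ₁ = μ₂
H₁: μ₁ ≠ μ₂
s₁²/n₁ = 6.18²/25 = 1.5277,  s₂²/n₂ = 8.98²/22 = 3.6655
SE = √(s₁²/n₁ + s₂²/n₂) = √(1.5277 + 3.6655) = 2.2789
df (Welch-Satterthwaite) = (s₁²/n₁ + s₂²/n₂)² / [(s₁²/n₁)²/(n₁-1) + (s₂²/n₂)²/(n₂-1)] ≈ 36.59
t = (x̄₁ - x̄₂) / SE = (79.67 - 72.82) / 2.2789 = 6.85 / 2.2789 = 3.006
p-value = 0.0048

Since p-value < α = 0.05, we reject H₀.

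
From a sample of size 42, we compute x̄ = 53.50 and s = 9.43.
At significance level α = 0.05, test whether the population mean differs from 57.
One-sample t-test:
H₀: μ = 57
H₁: μ ≠ 57
df = n - 1 = 41
t = (x̄ - μ₀) / (s/√n) = (53.50 - 57) / (9.43/√42) = -2.405
p-value = 0.0208

Since p-value < α = 0.05, we reject H₀.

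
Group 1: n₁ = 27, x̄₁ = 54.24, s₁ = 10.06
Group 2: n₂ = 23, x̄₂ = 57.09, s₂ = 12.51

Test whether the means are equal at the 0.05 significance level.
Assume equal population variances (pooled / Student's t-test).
Student's two-sample t-test (equal variances):
H₀: μ₁ = μ₂
H₁: μ₁ ≠ μ₂
df = n₁ + n₂ - 2 = 48
Pooled variance s_p² = [(n₁-1)s₁² + (n₂-1)s₂²] / (n₁ + n₂ - 2) = [(26)(10.06²) + (22)(12.51²)] / 48 = 126.5478
SE = √(s_p²(1/n₁ + 1/n₂)) = √(126.5478 × (1/27 + 1/23)) = 3.1920
t = (x̄₁ - x̄₂) / SE = (54.24 - 57.09) / 3.1920 = -2.85 / 3.1920 = -0.893
p-value = 0.3764

Since p-value > α = 0.05, we fail to reject H₀.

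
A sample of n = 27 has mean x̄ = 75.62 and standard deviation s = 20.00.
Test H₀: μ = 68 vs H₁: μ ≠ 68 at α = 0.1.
One-sample t-test:
H₀: μ = 68
H₁: μ ≠ 68
df = n - 1 = 26
t = (x̄ - μ₀) / (s/√n) = (75.62 - 68) / (20.00/√27) = 1.980
p-value = 0.0584

Since p-value < α = 0.1, we reject H₀.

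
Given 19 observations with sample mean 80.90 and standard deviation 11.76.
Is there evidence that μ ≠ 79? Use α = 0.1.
One-sample t-test:
H₀: μ = 79
H₁: μ ≠ 79
df = n - 1 = 18
t = (x̄ - μ₀) / (s/√n) = (80.90 - 79) / (11.76/√19) = 0.704
p-value = 0.4903

Since p-value > α = 0.1, we fail to reject H₀.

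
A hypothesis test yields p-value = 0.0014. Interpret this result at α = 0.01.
Since p = 0.0014 < α = 0.01, reject H₀.
There is sufficient evidence to reject the null hypothesis; the result is statistically significant at the 0.01 level.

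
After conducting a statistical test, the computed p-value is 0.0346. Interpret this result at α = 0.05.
Since p = 0.0346 < α = 0.05, reject H₀.
There is sufficient evidence to reject the null hypothesis; the result is statistically significant at the 0.05 level.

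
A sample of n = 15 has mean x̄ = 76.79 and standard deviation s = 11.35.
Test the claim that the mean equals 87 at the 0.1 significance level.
One-sample t-test:
H₀: μ = 87
H₁: μ ≠ 87
df = n - 1 = 14
t = (x̄ - μ₀) / (s/√n) = (76.79 - 87) / (11.35/√15) = -3.484
p-value = 0.0036

Since p-value < α = 0.1, we reject H₀.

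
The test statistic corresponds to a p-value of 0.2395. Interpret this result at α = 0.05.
Since p = 0.2395 > α = 0.05, fail to reject H₀.
There is insufficient evidence to reject the null hypothesis; the result is not statistically significant at the 0.05 level.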